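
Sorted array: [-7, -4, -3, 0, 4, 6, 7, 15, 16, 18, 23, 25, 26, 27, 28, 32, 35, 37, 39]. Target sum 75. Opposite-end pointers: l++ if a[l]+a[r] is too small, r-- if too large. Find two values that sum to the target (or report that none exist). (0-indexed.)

l=0 r=18: -7+39=32 <75, l++
l=1 r=18: -4+39=35 <75, l++
l=2 r=18: -3+39=36 <75, l++
l=3 r=18: 0+39=39 <75, l++
l=4 r=18: 4+39=43 <75, l++
l=5 r=18: 6+39=45 <75, l++
l=6 r=18: 7+39=46 <75, l++
l=7 r=18: 15+39=54 <75, l++
l=8 r=18: 16+39=55 <75, l++
l=9 r=18: 18+39=57 <75, l++
l=10 r=18: 23+39=62 <75, l++
l=11 r=18: 25+39=64 <75, l++
l=12 r=18: 26+39=65 <75, l++
l=13 r=18: 27+39=66 <75, l++
l=14 r=18: 28+39=67 <75, l++
l=15 r=18: 32+39=71 <75, l++
l=16 r=18: 35+39=74 <75, l++
l=17 r=18: 37+39=76 >75, r--

no pair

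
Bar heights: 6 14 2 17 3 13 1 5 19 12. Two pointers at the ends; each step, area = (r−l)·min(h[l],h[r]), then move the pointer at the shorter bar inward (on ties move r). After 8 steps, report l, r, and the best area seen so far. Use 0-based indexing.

[0,9] min(6,12)*9=54 best=54 * → l++
[1,9] min(14,12)*8=96 best=96 * → r--
[1,8] min(14,19)*7=98 best=98 * → l++
[2,8] min(2,19)*6=12 best=98 → l++
[3,8] min(17,19)*5=85 best=98 → l++
[4,8] min(3,19)*4=12 best=98 → l++
[5,8] min(13,19)*3=39 best=98 → l++
[6,8] min(1,19)*2=2 best=98 → l++

l=7, r=8, best area=98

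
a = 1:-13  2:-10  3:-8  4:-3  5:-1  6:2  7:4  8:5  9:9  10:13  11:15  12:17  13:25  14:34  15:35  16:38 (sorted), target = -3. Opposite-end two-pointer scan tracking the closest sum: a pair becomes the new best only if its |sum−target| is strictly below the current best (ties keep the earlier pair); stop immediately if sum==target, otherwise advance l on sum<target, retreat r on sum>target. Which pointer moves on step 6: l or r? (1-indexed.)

r

l=1 r=16: -13+38=25 d=28 *, r--
l=1 r=15: -13+35=22 d=25 *, r--
l=1 r=14: -13+34=21 d=24 *, r--
l=1 r=13: -13+25=12 d=15 *, r--
l=1 r=12: -13+17=4 d=7 *, r--
l=1 r=11: -13+15=2 d=5 *, r--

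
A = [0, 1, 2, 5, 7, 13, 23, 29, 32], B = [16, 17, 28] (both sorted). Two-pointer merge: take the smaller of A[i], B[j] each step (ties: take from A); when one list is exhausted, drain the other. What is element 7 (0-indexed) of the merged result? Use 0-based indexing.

[i=0,j=0] A[i]=0<=B[j]=16 take 0 → i++
[i=1,j=0] A[i]=1<=B[j]=16 take 1 → i++
[i=2,j=0] A[i]=2<=B[j]=16 take 2 → i++
[i=3,j=0] A[i]=5<=B[j]=16 take 5 → i++
[i=4,j=0] A[i]=7<=B[j]=16 take 7 → i++
[i=5,j=0] A[i]=13<=B[j]=16 take 13 → i++
[i=6,j=0] A[i]=23>B[j]=16 take 16 → j++
[i=6,j=1] A[i]=23>B[j]=17 take 17 → j++
[i=6,j=2] A[i]=23<=B[j]=28 take 23 → i++
[i=7,j=2] A[i]=29>B[j]=28 take 28 → j++
[i=7,j=3] B done, take A[i]=29 → i++
[i=8,j=3] B done, take A[i]=32 → i++

merged[7] = 17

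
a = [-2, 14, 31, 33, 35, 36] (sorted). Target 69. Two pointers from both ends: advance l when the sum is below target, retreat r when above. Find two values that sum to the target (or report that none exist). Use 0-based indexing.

(33, 36)

[0,5] -2+36=34 <69 → l++
[1,5] 14+36=50 <69 → l++
[2,5] 31+36=67 <69 → l++
[3,5] 33+36=69 → found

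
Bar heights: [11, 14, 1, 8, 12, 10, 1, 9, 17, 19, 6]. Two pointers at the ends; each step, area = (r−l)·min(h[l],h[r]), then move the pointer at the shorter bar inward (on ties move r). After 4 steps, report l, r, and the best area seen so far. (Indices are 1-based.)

l=1 r=11: min(11,6)*10=60 best=60 *, r--
l=1 r=10: min(11,19)*9=99 best=99 *, l++
l=2 r=10: min(14,19)*8=112 best=112 *, l++
l=3 r=10: min(1,19)*7=7 best=112, l++

l=4, r=10, best area=112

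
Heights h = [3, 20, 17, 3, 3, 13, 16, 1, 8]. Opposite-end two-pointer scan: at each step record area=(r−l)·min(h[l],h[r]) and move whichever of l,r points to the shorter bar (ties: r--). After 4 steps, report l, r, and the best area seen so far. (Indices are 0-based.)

[0,8] min(3,8)*8=24 best=24 * → l++
[1,8] min(20,8)*7=56 best=56 * → r--
[1,7] min(20,1)*6=6 best=56 → r--
[1,6] min(20,16)*5=80 best=80 * → r--

l=1, r=5, best area=80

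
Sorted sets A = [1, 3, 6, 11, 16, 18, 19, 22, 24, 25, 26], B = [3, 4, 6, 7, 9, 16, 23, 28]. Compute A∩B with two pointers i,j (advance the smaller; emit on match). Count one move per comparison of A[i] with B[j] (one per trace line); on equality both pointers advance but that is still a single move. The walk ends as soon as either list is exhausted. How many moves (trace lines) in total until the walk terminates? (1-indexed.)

[i=1,j=1] 1<3 → i++
[i=2,j=1] 3==3 emit → i++,j++
[i=3,j=2] 6>4 → j++
[i=3,j=3] 6==6 emit → i++,j++
[i=4,j=4] 11>7 → j++
[i=4,j=5] 11>9 → j++
[i=4,j=6] 11<16 → i++
[i=5,j=6] 16==16 emit → i++,j++
[i=6,j=7] 18<23 → i++
[i=7,j=7] 19<23 → i++
[i=8,j=7] 22<23 → i++
[i=9,j=7] 24>23 → j++
[i=9,j=8] 24<28 → i++
[i=10,j=8] 25<28 → i++
[i=11,j=8] 26<28 → i++

15 moves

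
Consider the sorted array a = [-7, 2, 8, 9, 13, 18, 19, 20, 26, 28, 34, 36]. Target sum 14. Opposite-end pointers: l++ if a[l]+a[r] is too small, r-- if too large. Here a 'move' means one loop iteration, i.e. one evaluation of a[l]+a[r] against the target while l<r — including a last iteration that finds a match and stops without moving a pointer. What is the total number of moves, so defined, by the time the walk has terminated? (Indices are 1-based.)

11 moves

l=1 r=12: -7+36=29 >14, r--
l=1 r=11: -7+34=27 >14, r--
l=1 r=10: -7+28=21 >14, r--
l=1 r=9: -7+26=19 >14, r--
l=1 r=8: -7+20=13 <14, l++
l=2 r=8: 2+20=22 >14, r--
l=2 r=7: 2+19=21 >14, r--
l=2 r=6: 2+18=20 >14, r--
l=2 r=5: 2+13=15 >14, r--
l=2 r=4: 2+9=11 <14, l++
l=3 r=4: 8+9=17 >14, r--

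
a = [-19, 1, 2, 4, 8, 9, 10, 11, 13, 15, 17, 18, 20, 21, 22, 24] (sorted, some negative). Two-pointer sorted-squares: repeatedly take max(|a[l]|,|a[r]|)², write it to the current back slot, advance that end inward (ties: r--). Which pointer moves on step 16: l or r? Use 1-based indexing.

[1,16] |-19|<=|24| out[16]=576 → r--
[1,15] |-19|<=|22| out[15]=484 → r--
[1,14] |-19|<=|21| out[14]=441 → r--
[1,13] |-19|<=|20| out[13]=400 → r--
[1,12] |-19|>|18| out[12]=361 → l++
[2,12] |1|<=|18| out[11]=324 → r--
[2,11] |1|<=|17| out[10]=289 → r--
[2,10] |1|<=|15| out[9]=225 → r--
[2,9] |1|<=|13| out[8]=169 → r--
[2,8] |1|<=|11| out[7]=121 → r--
[2,7] |1|<=|10| out[6]=100 → r--
[2,6] |1|<=|9| out[5]=81 → r--
[2,5] |1|<=|8| out[4]=64 → r--
[2,4] |1|<=|4| out[3]=16 → r--
[2,3] |1|<=|2| out[2]=4 → r--
[2,2] |1|<=|1| out[1]=1 → r--

r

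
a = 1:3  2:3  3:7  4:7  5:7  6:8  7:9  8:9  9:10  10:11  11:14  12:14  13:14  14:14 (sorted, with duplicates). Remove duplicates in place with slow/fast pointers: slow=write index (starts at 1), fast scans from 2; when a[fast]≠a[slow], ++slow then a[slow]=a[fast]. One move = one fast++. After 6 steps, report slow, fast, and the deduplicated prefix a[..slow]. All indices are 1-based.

slow=1 fast=2: a[fast]=3=a[slow] dup, fast++
slow=1 fast=3: a[fast]=7≠a[slow]=3 write a[2]=7, slow++,fast++
slow=2 fast=4: a[fast]=7=a[slow] dup, fast++
slow=2 fast=5: a[fast]=7=a[slow] dup, fast++
slow=2 fast=6: a[fast]=8≠a[slow]=7 write a[3]=8, slow++,fast++
slow=3 fast=7: a[fast]=9≠a[slow]=8 write a[4]=9, slow++,fast++

slow=4, fast=8, prefix=[3, 7, 8, 9]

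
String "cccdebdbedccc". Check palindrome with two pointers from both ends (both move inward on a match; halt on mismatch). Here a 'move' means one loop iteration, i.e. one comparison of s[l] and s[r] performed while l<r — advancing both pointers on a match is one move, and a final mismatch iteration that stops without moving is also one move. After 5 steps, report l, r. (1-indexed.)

l=6, r=8

[1,13] 'c'=='c' → l++,r--
[2,12] 'c'=='c' → l++,r--
[3,11] 'c'=='c' → l++,r--
[4,10] 'd'=='d' → l++,r--
[5,9] 'e'=='e' → l++,r--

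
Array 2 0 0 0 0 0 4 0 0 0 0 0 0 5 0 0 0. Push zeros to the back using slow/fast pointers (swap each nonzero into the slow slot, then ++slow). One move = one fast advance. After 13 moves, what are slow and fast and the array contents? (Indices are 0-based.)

slow=0 fast=0: a[fast]=2≠0 swap→a[0]=2, slow++,fast++
slow=1 fast=1: a[fast]=0, fast++
slow=1 fast=2: a[fast]=0, fast++
slow=1 fast=3: a[fast]=0, fast++
slow=1 fast=4: a[fast]=0, fast++
slow=1 fast=5: a[fast]=0, fast++
slow=1 fast=6: a[fast]=4≠0 swap→a[1]=4, slow++,fast++
slow=2 fast=7: a[fast]=0, fast++
slow=2 fast=8: a[fast]=0, fast++
slow=2 fast=9: a[fast]=0, fast++
slow=2 fast=10: a[fast]=0, fast++
slow=2 fast=11: a[fast]=0, fast++
slow=2 fast=12: a[fast]=0, fast++

slow=2, fast=13, a=[2, 4, 0, 0, 0, 0, 0, 0, 0, 0, 0, 0, 0, 5, 0, 0, 0]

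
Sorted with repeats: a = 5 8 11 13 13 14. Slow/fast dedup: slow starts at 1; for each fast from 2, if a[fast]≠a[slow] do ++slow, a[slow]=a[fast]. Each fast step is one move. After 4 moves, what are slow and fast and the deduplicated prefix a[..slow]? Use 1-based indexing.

slow=4, fast=6, prefix=[5, 8, 11, 13]

slow=1 fast=2: a[fast]=8≠a[slow]=5 write a[2]=8, slow++,fast++
slow=2 fast=3: a[fast]=11≠a[slow]=8 write a[3]=11, slow++,fast++
slow=3 fast=4: a[fast]=13≠a[slow]=11 write a[4]=13, slow++,fast++
slow=4 fast=5: a[fast]=13=a[slow] dup, fast++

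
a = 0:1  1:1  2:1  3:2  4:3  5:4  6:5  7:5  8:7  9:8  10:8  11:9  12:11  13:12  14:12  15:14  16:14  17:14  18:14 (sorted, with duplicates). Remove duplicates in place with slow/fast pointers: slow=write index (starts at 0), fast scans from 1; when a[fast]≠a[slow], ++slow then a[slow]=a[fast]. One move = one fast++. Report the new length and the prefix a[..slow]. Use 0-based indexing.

slow=0 fast=1: a[fast]=1=a[slow] dup, fast++
slow=0 fast=2: a[fast]=1=a[slow] dup, fast++
slow=0 fast=3: a[fast]=2≠a[slow]=1 write a[1]=2, slow++,fast++
slow=1 fast=4: a[fast]=3≠a[slow]=2 write a[2]=3, slow++,fast++
slow=2 fast=5: a[fast]=4≠a[slow]=3 write a[3]=4, slow++,fast++
slow=3 fast=6: a[fast]=5≠a[slow]=4 write a[4]=5, slow++,fast++
slow=4 fast=7: a[fast]=5=a[slow] dup, fast++
slow=4 fast=8: a[fast]=7≠a[slow]=5 write a[5]=7, slow++,fast++
slow=5 fast=9: a[fast]=8≠a[slow]=7 write a[6]=8, slow++,fast++
slow=6 fast=10: a[fast]=8=a[slow] dup, fast++
slow=6 fast=11: a[fast]=9≠a[slow]=8 write a[7]=9, slow++,fast++
slow=7 fast=12: a[fast]=11≠a[slow]=9 write a[8]=11, slow++,fast++
slow=8 fast=13: a[fast]=12≠a[slow]=11 write a[9]=12, slow++,fast++
slow=9 fast=14: a[fast]=12=a[slow] dup, fast++
slow=9 fast=15: a[fast]=14≠a[slow]=12 write a[10]=14, slow++,fast++
slow=10 fast=16: a[fast]=14=a[slow] dup, fast++
slow=10 fast=17: a[fast]=14=a[slow] dup, fast++
slow=10 fast=18: a[fast]=14=a[slow] dup, fast++

length 11; prefix = [1, 2, 3, 4, 5, 7, 8, 9, 11, 12, 14]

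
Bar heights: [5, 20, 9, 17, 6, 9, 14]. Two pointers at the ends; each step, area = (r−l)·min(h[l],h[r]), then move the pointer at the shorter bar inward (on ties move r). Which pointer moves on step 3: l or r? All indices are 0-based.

r

[0,6] min(5,14)*6=30 best=30 * → l++
[1,6] min(20,14)*5=70 best=70 * → r--
[1,5] min(20,9)*4=36 best=70 → r--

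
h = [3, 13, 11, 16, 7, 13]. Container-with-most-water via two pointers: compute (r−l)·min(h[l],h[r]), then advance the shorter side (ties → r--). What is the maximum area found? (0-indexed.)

max area = 52

[0,5] min(3,13)*5=15 best=15 * → l++
[1,5] min(13,13)*4=52 best=52 * → r--
[1,4] min(13,7)*3=21 best=52 → r--
[1,3] min(13,16)*2=26 best=52 → l++
[2,3] min(11,16)*1=11 best=52 → l++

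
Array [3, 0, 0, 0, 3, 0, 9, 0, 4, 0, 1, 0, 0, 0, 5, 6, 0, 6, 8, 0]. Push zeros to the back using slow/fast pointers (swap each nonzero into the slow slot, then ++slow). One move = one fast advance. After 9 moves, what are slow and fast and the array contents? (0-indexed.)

(s=0,f=0) a[fast]=3≠0 swap→a[0]=3 → slow++,fast++
(s=1,f=1) a[fast]=0 → fast++
(s=1,f=2) a[fast]=0 → fast++
(s=1,f=3) a[fast]=0 → fast++
(s=1,f=4) a[fast]=3≠0 swap→a[1]=3 → slow++,fast++
(s=2,f=5) a[fast]=0 → fast++
(s=2,f=6) a[fast]=9≠0 swap→a[2]=9 → slow++,fast++
(s=3,f=7) a[fast]=0 → fast++
(s=3,f=8) a[fast]=4≠0 swap→a[3]=4 → slow++,fast++

slow=4, fast=9, a=[3, 3, 9, 4, 0, 0, 0, 0, 0, 0, 1, 0, 0, 0, 5, 6, 0, 6, 8, 0]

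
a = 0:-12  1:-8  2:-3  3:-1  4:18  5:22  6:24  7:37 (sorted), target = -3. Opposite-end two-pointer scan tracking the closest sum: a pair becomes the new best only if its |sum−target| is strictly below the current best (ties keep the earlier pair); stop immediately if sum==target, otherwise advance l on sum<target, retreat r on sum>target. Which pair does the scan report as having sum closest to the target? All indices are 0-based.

pair (-3, -1) with sum -4 (|Δ|=1)

l=0 r=7: -12+37=25 d=28 *, r--
l=0 r=6: -12+24=12 d=15 *, r--
l=0 r=5: -12+22=10 d=13 *, r--
l=0 r=4: -12+18=6 d=9 *, r--
l=0 r=3: -12+-1=-13 d=10, l++
l=1 r=3: -8+-1=-9 d=6 *, l++
l=2 r=3: -3+-1=-4 d=1 *, l++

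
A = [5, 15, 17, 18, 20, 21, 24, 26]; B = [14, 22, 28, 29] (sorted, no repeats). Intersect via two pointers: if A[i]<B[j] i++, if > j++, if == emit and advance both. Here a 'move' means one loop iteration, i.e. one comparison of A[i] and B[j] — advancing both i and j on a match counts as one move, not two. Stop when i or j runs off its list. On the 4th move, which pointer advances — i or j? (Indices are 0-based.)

i

[i=0,j=0] 5<14 → i++
[i=1,j=0] 15>14 → j++
[i=1,j=1] 15<22 → i++
[i=2,j=1] 17<22 → i++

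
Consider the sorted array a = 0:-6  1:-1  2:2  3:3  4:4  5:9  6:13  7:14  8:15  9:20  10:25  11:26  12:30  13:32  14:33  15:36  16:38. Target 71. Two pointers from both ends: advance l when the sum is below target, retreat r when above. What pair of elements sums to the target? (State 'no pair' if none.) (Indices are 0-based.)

(33, 38)

[0,16] -6+38=32 <71 → l++
[1,16] -1+38=37 <71 → l++
[2,16] 2+38=40 <71 → l++
[3,16] 3+38=41 <71 → l++
[4,16] 4+38=42 <71 → l++
[5,16] 9+38=47 <71 → l++
[6,16] 13+38=51 <71 → l++
[7,16] 14+38=52 <71 → l++
[8,16] 15+38=53 <71 → l++
[9,16] 20+38=58 <71 → l++
[10,16] 25+38=63 <71 → l++
[11,16] 26+38=64 <71 → l++
[12,16] 30+38=68 <71 → l++
[13,16] 32+38=70 <71 → l++
[14,16] 33+38=71 → found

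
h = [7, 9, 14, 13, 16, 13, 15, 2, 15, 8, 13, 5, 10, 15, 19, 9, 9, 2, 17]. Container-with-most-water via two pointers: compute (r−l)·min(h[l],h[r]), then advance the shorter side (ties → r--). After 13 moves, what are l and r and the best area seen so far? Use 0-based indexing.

[0,18] min(7,17)*18=126 best=126 * → l++
[1,18] min(9,17)*17=153 best=153 * → l++
[2,18] min(14,17)*16=224 best=224 * → l++
[3,18] min(13,17)*15=195 best=224 → l++
[4,18] min(16,17)*14=224 best=224 → l++
[5,18] min(13,17)*13=169 best=224 → l++
[6,18] min(15,17)*12=180 best=224 → l++
[7,18] min(2,17)*11=22 best=224 → l++
[8,18] min(15,17)*10=150 best=224 → l++
[9,18] min(8,17)*9=72 best=224 → l++
[10,18] min(13,17)*8=104 best=224 → l++
[11,18] min(5,17)*7=35 best=224 → l++
[12,18] min(10,17)*6=60 best=224 → l++

l=13, r=18, best area=224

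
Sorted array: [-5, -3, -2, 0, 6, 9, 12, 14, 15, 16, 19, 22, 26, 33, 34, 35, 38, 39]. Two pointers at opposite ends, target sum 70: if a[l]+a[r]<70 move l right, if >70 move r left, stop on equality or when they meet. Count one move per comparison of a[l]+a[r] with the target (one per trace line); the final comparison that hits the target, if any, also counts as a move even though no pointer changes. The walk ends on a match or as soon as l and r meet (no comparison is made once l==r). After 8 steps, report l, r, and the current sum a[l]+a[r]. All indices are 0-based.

l=0 r=17: -5+39=34 <70, l++
l=1 r=17: -3+39=36 <70, l++
l=2 r=17: -2+39=37 <70, l++
l=3 r=17: 0+39=39 <70, l++
l=4 r=17: 6+39=45 <70, l++
l=5 r=17: 9+39=48 <70, l++
l=6 r=17: 12+39=51 <70, l++
l=7 r=17: 14+39=53 <70, l++

l=8, r=17, sum=54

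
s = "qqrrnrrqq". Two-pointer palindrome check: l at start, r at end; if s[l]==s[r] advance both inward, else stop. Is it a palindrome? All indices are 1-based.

palindrome

l=1 r=9: 'q'=='q', l++,r--
l=2 r=8: 'q'=='q', l++,r--
l=3 r=7: 'r'=='r', l++,r--
l=4 r=6: 'r'=='r', l++,r--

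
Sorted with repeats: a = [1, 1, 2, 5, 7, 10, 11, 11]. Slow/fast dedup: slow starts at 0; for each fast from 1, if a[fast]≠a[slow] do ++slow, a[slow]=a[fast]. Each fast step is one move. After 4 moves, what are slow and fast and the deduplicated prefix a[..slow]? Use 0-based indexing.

slow=3, fast=5, prefix=[1, 2, 5, 7]

(s=0,f=1) a[fast]=1=a[slow] dup → fast++
(s=0,f=2) a[fast]=2≠a[slow]=1 write a[1]=2 → slow++,fast++
(s=1,f=3) a[fast]=5≠a[slow]=2 write a[2]=5 → slow++,fast++
(s=2,f=4) a[fast]=7≠a[slow]=5 write a[3]=7 → slow++,fast++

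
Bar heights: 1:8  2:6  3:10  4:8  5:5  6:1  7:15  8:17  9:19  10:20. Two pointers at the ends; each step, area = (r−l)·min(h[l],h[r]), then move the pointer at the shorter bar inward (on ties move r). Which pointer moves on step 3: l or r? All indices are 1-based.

l=1 r=10: min(8,20)*9=72 best=72 *, l++
l=2 r=10: min(6,20)*8=48 best=72, l++
l=3 r=10: min(10,20)*7=70 best=72, l++

l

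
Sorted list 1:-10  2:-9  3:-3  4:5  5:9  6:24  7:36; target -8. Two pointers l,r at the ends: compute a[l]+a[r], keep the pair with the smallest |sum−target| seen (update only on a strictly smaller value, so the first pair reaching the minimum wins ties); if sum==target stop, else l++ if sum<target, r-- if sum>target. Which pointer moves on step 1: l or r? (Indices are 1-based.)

[1,7] -10+36=26 d=34 * → r--

r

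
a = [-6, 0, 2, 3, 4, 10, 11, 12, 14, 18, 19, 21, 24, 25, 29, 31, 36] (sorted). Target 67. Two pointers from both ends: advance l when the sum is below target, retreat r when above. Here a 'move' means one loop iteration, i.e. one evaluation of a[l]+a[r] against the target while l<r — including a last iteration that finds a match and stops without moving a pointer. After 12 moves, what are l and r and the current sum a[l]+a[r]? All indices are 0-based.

l=0 r=16: -6+36=30 <67, l++
l=1 r=16: 0+36=36 <67, l++
l=2 r=16: 2+36=38 <67, l++
l=3 r=16: 3+36=39 <67, l++
l=4 r=16: 4+36=40 <67, l++
l=5 r=16: 10+36=46 <67, l++
l=6 r=16: 11+36=47 <67, l++
l=7 r=16: 12+36=48 <67, l++
l=8 r=16: 14+36=50 <67, l++
l=9 r=16: 18+36=54 <67, l++
l=10 r=16: 19+36=55 <67, l++
l=11 r=16: 21+36=57 <67, l++

l=12, r=16, sum=60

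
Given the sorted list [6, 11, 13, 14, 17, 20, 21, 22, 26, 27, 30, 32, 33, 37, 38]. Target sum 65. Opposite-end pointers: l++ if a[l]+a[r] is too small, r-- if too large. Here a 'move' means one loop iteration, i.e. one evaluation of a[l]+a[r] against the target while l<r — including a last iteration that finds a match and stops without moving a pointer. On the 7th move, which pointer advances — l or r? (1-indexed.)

l=1 r=15: 6+38=44 <65, l++
l=2 r=15: 11+38=49 <65, l++
l=3 r=15: 13+38=51 <65, l++
l=4 r=15: 14+38=52 <65, l++
l=5 r=15: 17+38=55 <65, l++
l=6 r=15: 20+38=58 <65, l++
l=7 r=15: 21+38=59 <65, l++

l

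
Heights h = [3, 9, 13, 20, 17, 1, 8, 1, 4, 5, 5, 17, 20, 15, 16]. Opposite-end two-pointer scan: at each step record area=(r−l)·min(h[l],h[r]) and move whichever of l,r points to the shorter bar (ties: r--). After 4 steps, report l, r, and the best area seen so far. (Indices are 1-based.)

l=4, r=14, best area=176

l=1 r=15: min(3,16)*14=42 best=42 *, l++
l=2 r=15: min(9,16)*13=117 best=117 *, l++
l=3 r=15: min(13,16)*12=156 best=156 *, l++
l=4 r=15: min(20,16)*11=176 best=176 *, r--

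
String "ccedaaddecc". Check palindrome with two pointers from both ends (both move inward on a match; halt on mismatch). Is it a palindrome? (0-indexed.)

[0,10] 'c'=='c' → l++,r--
[1,9] 'c'=='c' → l++,r--
[2,8] 'e'=='e' → l++,r--
[3,7] 'd'=='d' → l++,r--
[4,6] 'a'!='d' → stop

not a palindrome (mismatch at 4,6)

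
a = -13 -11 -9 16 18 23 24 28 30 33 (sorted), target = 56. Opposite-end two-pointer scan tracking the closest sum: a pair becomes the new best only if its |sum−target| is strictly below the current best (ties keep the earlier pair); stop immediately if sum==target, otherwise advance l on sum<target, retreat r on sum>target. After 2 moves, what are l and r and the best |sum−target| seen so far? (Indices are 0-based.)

[0,9] -13+33=20 d=36 * → l++
[1,9] -11+33=22 d=34 * → l++

l=2, r=9, best |Δ|=34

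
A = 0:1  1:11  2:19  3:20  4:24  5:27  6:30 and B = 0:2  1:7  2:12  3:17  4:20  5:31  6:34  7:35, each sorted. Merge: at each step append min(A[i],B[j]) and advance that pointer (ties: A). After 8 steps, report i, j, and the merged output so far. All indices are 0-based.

[i=0,j=0] A[i]=1<=B[j]=2 take 1 → i++
[i=1,j=0] A[i]=11>B[j]=2 take 2 → j++
[i=1,j=1] A[i]=11>B[j]=7 take 7 → j++
[i=1,j=2] A[i]=11<=B[j]=12 take 11 → i++
[i=2,j=2] A[i]=19>B[j]=12 take 12 → j++
[i=2,j=3] A[i]=19>B[j]=17 take 17 → j++
[i=2,j=4] A[i]=19<=B[j]=20 take 19 → i++
[i=3,j=4] A[i]=20<=B[j]=20 take 20 → i++

i=4, j=4, merged so far=[1, 2, 7, 11, 12, 17, 19, 20]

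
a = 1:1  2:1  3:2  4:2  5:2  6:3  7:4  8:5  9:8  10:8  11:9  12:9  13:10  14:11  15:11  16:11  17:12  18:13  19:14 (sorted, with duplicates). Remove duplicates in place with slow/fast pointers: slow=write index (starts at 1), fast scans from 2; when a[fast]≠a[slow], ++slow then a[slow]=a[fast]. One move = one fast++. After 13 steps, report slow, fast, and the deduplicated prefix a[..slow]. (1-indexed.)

(s=1,f=2) a[fast]=1=a[slow] dup → fast++
(s=1,f=3) a[fast]=2≠a[slow]=1 write a[2]=2 → slow++,fast++
(s=2,f=4) a[fast]=2=a[slow] dup → fast++
(s=2,f=5) a[fast]=2=a[slow] dup → fast++
(s=2,f=6) a[fast]=3≠a[slow]=2 write a[3]=3 → slow++,fast++
(s=3,f=7) a[fast]=4≠a[slow]=3 write a[4]=4 → slow++,fast++
(s=4,f=8) a[fast]=5≠a[slow]=4 write a[5]=5 → slow++,fast++
(s=5,f=9) a[fast]=8≠a[slow]=5 write a[6]=8 → slow++,fast++
(s=6,f=10) a[fast]=8=a[slow] dup → fast++
(s=6,f=11) a[fast]=9≠a[slow]=8 write a[7]=9 → slow++,fast++
(s=7,f=12) a[fast]=9=a[slow] dup → fast++
(s=7,f=13) a[fast]=10≠a[slow]=9 write a[8]=10 → slow++,fast++
(s=8,f=14) a[fast]=11≠a[slow]=10 write a[9]=11 → slow++,fast++

slow=9, fast=15, prefix=[1, 2, 3, 4, 5, 8, 9, 10, 11]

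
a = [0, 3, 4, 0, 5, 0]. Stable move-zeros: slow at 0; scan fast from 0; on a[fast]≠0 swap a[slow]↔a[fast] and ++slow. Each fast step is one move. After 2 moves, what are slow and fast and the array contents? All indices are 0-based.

slow=1, fast=2, a=[3, 0, 4, 0, 5, 0]

(s=0,f=0) a[fast]=0 → fast++
(s=0,f=1) a[fast]=3≠0 swap→a[0]=3 → slow++,fast++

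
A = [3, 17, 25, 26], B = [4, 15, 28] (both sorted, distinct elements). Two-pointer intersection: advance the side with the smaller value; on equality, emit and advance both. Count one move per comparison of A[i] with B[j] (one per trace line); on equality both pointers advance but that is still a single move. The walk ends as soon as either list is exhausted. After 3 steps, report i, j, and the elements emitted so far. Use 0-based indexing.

i=1, j=2, emitted=[]

i=0 j=0: 3<4, i++
i=1 j=0: 17>4, j++
i=1 j=1: 17>15, j++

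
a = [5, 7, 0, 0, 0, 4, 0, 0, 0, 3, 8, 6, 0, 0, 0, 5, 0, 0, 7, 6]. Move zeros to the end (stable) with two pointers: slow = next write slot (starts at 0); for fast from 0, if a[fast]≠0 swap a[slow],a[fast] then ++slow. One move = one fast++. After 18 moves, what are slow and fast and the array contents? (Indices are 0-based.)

(s=0,f=0) a[fast]=5≠0 swap→a[0]=5 → slow++,fast++
(s=1,f=1) a[fast]=7≠0 swap→a[1]=7 → slow++,fast++
(s=2,f=2) a[fast]=0 → fast++
(s=2,f=3) a[fast]=0 → fast++
(s=2,f=4) a[fast]=0 → fast++
(s=2,f=5) a[fast]=4≠0 swap→a[2]=4 → slow++,fast++
(s=3,f=6) a[fast]=0 → fast++
(s=3,f=7) a[fast]=0 → fast++
(s=3,f=8) a[fast]=0 → fast++
(s=3,f=9) a[fast]=3≠0 swap→a[3]=3 → slow++,fast++
(s=4,f=10) a[fast]=8≠0 swap→a[4]=8 → slow++,fast++
(s=5,f=11) a[fast]=6≠0 swap→a[5]=6 → slow++,fast++
(s=6,f=12) a[fast]=0 → fast++
(s=6,f=13) a[fast]=0 → fast++
(s=6,f=14) a[fast]=0 → fast++
(s=6,f=15) a[fast]=5≠0 swap→a[6]=5 → slow++,fast++
(s=7,f=16) a[fast]=0 → fast++
(s=7,f=17) a[fast]=0 → fast++

slow=7, fast=18, a=[5, 7, 4, 3, 8, 6, 5, 0, 0, 0, 0, 0, 0, 0, 0, 0, 0, 0, 7, 6]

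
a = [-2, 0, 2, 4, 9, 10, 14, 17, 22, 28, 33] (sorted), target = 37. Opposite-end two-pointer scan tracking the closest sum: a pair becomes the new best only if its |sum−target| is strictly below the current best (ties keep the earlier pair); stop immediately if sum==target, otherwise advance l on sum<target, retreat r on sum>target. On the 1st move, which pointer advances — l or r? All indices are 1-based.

l

[1,11] -2+33=31 d=6 * → l++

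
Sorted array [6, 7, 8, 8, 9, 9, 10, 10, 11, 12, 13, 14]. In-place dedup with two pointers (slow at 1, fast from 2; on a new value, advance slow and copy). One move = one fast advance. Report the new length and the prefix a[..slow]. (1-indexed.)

slow=1 fast=2: a[fast]=7≠a[slow]=6 write a[2]=7, slow++,fast++
slow=2 fast=3: a[fast]=8≠a[slow]=7 write a[3]=8, slow++,fast++
slow=3 fast=4: a[fast]=8=a[slow] dup, fast++
slow=3 fast=5: a[fast]=9≠a[slow]=8 write a[4]=9, slow++,fast++
slow=4 fast=6: a[fast]=9=a[slow] dup, fast++
slow=4 fast=7: a[fast]=10≠a[slow]=9 write a[5]=10, slow++,fast++
slow=5 fast=8: a[fast]=10=a[slow] dup, fast++
slow=5 fast=9: a[fast]=11≠a[slow]=10 write a[6]=11, slow++,fast++
slow=6 fast=10: a[fast]=12≠a[slow]=11 write a[7]=12, slow++,fast++
slow=7 fast=11: a[fast]=13≠a[slow]=12 write a[8]=13, slow++,fast++
slow=8 fast=12: a[fast]=14≠a[slow]=13 write a[9]=14, slow++,fast++

length 9; prefix = [6, 7, 8, 9, 10, 11, 12, 13, 14]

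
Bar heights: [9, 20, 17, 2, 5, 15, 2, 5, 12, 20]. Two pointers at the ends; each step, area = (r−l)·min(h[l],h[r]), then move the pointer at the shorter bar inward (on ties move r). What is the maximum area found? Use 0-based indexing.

max area = 160

[0,9] min(9,20)*9=81 best=81 * → l++
[1,9] min(20,20)*8=160 best=160 * → r--
[1,8] min(20,12)*7=84 best=160 → r--
[1,7] min(20,5)*6=30 best=160 → r--
[1,6] min(20,2)*5=10 best=160 → r--
[1,5] min(20,15)*4=60 best=160 → r--
[1,4] min(20,5)*3=15 best=160 → r--
[1,3] min(20,2)*2=4 best=160 → r--
[1,2] min(20,17)*1=17 best=160 → r--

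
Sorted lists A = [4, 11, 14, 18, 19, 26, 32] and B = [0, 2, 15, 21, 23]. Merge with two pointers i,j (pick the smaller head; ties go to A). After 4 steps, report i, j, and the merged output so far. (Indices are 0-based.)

i=2, j=2, merged so far=[0, 2, 4, 11]

[i=0,j=0] A[i]=4>B[j]=0 take 0 → j++
[i=0,j=1] A[i]=4>B[j]=2 take 2 → j++
[i=0,j=2] A[i]=4<=B[j]=15 take 4 → i++
[i=1,j=2] A[i]=11<=B[j]=15 take 11 → i++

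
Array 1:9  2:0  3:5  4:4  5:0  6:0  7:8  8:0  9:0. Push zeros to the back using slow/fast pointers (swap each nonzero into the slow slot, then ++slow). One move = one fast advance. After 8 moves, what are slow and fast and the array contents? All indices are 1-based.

slow=1 fast=1: a[fast]=9≠0 swap→a[1]=9, slow++,fast++
slow=2 fast=2: a[fast]=0, fast++
slow=2 fast=3: a[fast]=5≠0 swap→a[2]=5, slow++,fast++
slow=3 fast=4: a[fast]=4≠0 swap→a[3]=4, slow++,fast++
slow=4 fast=5: a[fast]=0, fast++
slow=4 fast=6: a[fast]=0, fast++
slow=4 fast=7: a[fast]=8≠0 swap→a[4]=8, slow++,fast++
slow=5 fast=8: a[fast]=0, fast++

slow=5, fast=9, a=[9, 5, 4, 8, 0, 0, 0, 0, 0]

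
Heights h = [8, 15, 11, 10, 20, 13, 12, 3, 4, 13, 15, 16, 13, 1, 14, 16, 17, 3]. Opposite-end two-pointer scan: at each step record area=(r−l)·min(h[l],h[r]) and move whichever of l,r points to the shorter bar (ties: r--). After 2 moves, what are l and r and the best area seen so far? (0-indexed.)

[0,17] min(8,3)*17=51 best=51 * → r--
[0,16] min(8,17)*16=128 best=128 * → l++

l=1, r=16, best area=128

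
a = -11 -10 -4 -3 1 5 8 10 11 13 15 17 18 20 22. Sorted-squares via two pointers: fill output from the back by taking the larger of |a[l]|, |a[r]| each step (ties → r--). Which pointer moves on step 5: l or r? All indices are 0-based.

r

[0,14] |-11|<=|22| out[14]=484 → r--
[0,13] |-11|<=|20| out[13]=400 → r--
[0,12] |-11|<=|18| out[12]=324 → r--
[0,11] |-11|<=|17| out[11]=289 → r--
[0,10] |-11|<=|15| out[10]=225 → r--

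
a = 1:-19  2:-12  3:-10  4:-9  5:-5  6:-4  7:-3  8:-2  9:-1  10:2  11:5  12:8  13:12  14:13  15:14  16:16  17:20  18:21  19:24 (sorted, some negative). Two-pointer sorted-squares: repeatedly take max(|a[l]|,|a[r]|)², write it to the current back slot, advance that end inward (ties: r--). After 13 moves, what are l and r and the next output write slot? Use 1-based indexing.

[1,19] |-19|<=|24| out[19]=576 → r--
[1,18] |-19|<=|21| out[18]=441 → r--
[1,17] |-19|<=|20| out[17]=400 → r--
[1,16] |-19|>|16| out[16]=361 → l++
[2,16] |-12|<=|16| out[15]=256 → r--
[2,15] |-12|<=|14| out[14]=196 → r--
[2,14] |-12|<=|13| out[13]=169 → r--
[2,13] |-12|<=|12| out[12]=144 → r--
[2,12] |-12|>|8| out[11]=144 → l++
[3,12] |-10|>|8| out[10]=100 → l++
[4,12] |-9|>|8| out[9]=81 → l++
[5,12] |-5|<=|8| out[8]=64 → r--
[5,11] |-5|<=|5| out[7]=25 → r--

l=5, r=10, next write slot=6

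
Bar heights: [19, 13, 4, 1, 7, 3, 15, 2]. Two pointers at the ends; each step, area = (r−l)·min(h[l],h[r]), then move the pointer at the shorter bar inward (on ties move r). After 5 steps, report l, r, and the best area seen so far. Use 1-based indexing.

[1,8] min(19,2)*7=14 best=14 * → r--
[1,7] min(19,15)*6=90 best=90 * → r--
[1,6] min(19,3)*5=15 best=90 → r--
[1,5] min(19,7)*4=28 best=90 → r--
[1,4] min(19,1)*3=3 best=90 → r--

l=1, r=3, best area=90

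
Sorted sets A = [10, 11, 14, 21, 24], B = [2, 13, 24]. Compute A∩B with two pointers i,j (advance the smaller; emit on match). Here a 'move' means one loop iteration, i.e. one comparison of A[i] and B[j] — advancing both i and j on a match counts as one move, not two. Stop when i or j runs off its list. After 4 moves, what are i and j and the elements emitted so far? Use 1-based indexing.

i=3, j=3, emitted=[]

[i=1,j=1] 10>2 → j++
[i=1,j=2] 10<13 → i++
[i=2,j=2] 11<13 → i++
[i=3,j=2] 14>13 → j++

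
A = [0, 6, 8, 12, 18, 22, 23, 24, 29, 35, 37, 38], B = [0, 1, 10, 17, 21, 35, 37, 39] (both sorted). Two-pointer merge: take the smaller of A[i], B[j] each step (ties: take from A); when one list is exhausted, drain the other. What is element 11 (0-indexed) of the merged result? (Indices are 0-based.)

[i=0,j=0] A[i]=0<=B[j]=0 take 0 → i++
[i=1,j=0] A[i]=6>B[j]=0 take 0 → j++
[i=1,j=1] A[i]=6>B[j]=1 take 1 → j++
[i=1,j=2] A[i]=6<=B[j]=10 take 6 → i++
[i=2,j=2] A[i]=8<=B[j]=10 take 8 → i++
[i=3,j=2] A[i]=12>B[j]=10 take 10 → j++
[i=3,j=3] A[i]=12<=B[j]=17 take 12 → i++
[i=4,j=3] A[i]=18>B[j]=17 take 17 → j++
[i=4,j=4] A[i]=18<=B[j]=21 take 18 → i++
[i=5,j=4] A[i]=22>B[j]=21 take 21 → j++
[i=5,j=5] A[i]=22<=B[j]=35 take 22 → i++
[i=6,j=5] A[i]=23<=B[j]=35 take 23 → i++
[i=7,j=5] A[i]=24<=B[j]=35 take 24 → i++
[i=8,j=5] A[i]=29<=B[j]=35 take 29 → i++
[i=9,j=5] A[i]=35<=B[j]=35 take 35 → i++
[i=10,j=5] A[i]=37>B[j]=35 take 35 → j++
[i=10,j=6] A[i]=37<=B[j]=37 take 37 → i++
[i=11,j=6] A[i]=38>B[j]=37 take 37 → j++
[i=11,j=7] A[i]=38<=B[j]=39 take 38 → i++
[i=12,j=7] A done, take B[j]=39 → j++

merged[11] = 23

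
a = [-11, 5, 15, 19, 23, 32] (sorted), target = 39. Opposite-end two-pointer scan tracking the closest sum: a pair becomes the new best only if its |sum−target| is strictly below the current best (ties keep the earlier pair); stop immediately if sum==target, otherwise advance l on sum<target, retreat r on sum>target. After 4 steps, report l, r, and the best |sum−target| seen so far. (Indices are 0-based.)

l=3, r=4, best |Δ|=1

l=0 r=5: -11+32=21 d=18 *, l++
l=1 r=5: 5+32=37 d=2 *, l++
l=2 r=5: 15+32=47 d=8, r--
l=2 r=4: 15+23=38 d=1 *, l++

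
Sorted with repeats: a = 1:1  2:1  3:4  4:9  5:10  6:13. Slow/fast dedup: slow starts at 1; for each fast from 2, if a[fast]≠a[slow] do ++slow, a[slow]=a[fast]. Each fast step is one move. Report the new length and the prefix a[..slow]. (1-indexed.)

length 5; prefix = [1, 4, 9, 10, 13]

slow=1 fast=2: a[fast]=1=a[slow] dup, fast++
slow=1 fast=3: a[fast]=4≠a[slow]=1 write a[2]=4, slow++,fast++
slow=2 fast=4: a[fast]=9≠a[slow]=4 write a[3]=9, slow++,fast++
slow=3 fast=5: a[fast]=10≠a[slow]=9 write a[4]=10, slow++,fast++
slow=4 fast=6: a[fast]=13≠a[slow]=10 write a[5]=13, slow++,fast++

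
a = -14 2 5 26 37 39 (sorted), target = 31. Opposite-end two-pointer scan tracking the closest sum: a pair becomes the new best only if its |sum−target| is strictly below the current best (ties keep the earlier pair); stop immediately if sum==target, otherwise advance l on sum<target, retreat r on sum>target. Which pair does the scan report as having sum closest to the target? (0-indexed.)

l=0 r=5: -14+39=25 d=6 *, l++
l=1 r=5: 2+39=41 d=10, r--
l=1 r=4: 2+37=39 d=8, r--
l=1 r=3: 2+26=28 d=3 *, l++
l=2 r=3: 5+26=31 d=0 *, stop

pair (5, 26) with sum 31 (|Δ|=0)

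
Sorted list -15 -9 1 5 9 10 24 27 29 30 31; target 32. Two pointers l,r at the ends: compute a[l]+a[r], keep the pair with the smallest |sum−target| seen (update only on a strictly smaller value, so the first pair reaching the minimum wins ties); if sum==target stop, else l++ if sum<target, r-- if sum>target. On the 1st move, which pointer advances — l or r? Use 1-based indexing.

[1,11] -15+31=16 d=16 * → l++

l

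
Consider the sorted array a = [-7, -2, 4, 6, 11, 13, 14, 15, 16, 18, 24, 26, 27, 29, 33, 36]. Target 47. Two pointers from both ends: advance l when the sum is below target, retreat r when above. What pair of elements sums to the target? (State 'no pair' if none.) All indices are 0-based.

(11, 36)

l=0 r=15: -7+36=29 <47, l++
l=1 r=15: -2+36=34 <47, l++
l=2 r=15: 4+36=40 <47, l++
l=3 r=15: 6+36=42 <47, l++
l=4 r=15: 11+36=47, found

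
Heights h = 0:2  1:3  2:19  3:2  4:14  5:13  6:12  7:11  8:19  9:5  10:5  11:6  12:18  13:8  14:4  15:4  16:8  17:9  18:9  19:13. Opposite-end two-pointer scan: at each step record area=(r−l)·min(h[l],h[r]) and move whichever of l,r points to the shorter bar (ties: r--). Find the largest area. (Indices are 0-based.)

[0,19] min(2,13)*19=38 best=38 * → l++
[1,19] min(3,13)*18=54 best=54 * → l++
[2,19] min(19,13)*17=221 best=221 * → r--
[2,18] min(19,9)*16=144 best=221 → r--
[2,17] min(19,9)*15=135 best=221 → r--
[2,16] min(19,8)*14=112 best=221 → r--
[2,15] min(19,4)*13=52 best=221 → r--
[2,14] min(19,4)*12=48 best=221 → r--
[2,13] min(19,8)*11=88 best=221 → r--
[2,12] min(19,18)*10=180 best=221 → r--
[2,11] min(19,6)*9=54 best=221 → r--
[2,10] min(19,5)*8=40 best=221 → r--
[2,9] min(19,5)*7=35 best=221 → r--
[2,8] min(19,19)*6=114 best=221 → r--
[2,7] min(19,11)*5=55 best=221 → r--
[2,6] min(19,12)*4=48 best=221 → r--
[2,5] min(19,13)*3=39 best=221 → r--
[2,4] min(19,14)*2=28 best=221 → r--
[2,3] min(19,2)*1=2 best=221 → r--

max area = 221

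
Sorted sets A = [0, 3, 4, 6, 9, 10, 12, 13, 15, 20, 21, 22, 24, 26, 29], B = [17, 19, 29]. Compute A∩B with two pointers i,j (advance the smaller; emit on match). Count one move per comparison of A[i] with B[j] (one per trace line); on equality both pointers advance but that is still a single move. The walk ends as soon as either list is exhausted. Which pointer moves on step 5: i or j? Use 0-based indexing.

i

i=0 j=0: 0<17, i++
i=1 j=0: 3<17, i++
i=2 j=0: 4<17, i++
i=3 j=0: 6<17, i++
i=4 j=0: 9<17, i++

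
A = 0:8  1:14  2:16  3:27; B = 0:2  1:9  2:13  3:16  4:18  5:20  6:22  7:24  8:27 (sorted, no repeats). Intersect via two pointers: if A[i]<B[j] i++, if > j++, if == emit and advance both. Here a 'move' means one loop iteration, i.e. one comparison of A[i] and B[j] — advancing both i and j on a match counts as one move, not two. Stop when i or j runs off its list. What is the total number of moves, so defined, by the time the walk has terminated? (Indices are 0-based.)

[i=0,j=0] 8>2 → j++
[i=0,j=1] 8<9 → i++
[i=1,j=1] 14>9 → j++
[i=1,j=2] 14>13 → j++
[i=1,j=3] 14<16 → i++
[i=2,j=3] 16==16 emit → i++,j++
[i=3,j=4] 27>18 → j++
[i=3,j=5] 27>20 → j++
[i=3,j=6] 27>22 → j++
[i=3,j=7] 27>24 → j++
[i=3,j=8] 27==27 emit → i++,j++

11 moves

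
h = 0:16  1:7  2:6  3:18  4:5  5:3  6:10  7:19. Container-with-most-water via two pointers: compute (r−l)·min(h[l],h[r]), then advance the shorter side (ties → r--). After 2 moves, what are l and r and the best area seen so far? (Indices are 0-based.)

l=2, r=7, best area=112

l=0 r=7: min(16,19)*7=112 best=112 *, l++
l=1 r=7: min(7,19)*6=42 best=112, l++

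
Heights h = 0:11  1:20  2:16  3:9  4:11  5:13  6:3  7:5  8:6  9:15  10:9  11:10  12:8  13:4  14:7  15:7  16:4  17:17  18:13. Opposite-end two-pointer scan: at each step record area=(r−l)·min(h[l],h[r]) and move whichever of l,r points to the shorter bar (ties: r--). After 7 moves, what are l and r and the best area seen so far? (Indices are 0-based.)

[0,18] min(11,13)*18=198 best=198 * → l++
[1,18] min(20,13)*17=221 best=221 * → r--
[1,17] min(20,17)*16=272 best=272 * → r--
[1,16] min(20,4)*15=60 best=272 → r--
[1,15] min(20,7)*14=98 best=272 → r--
[1,14] min(20,7)*13=91 best=272 → r--
[1,13] min(20,4)*12=48 best=272 → r--

l=1, r=12, best area=272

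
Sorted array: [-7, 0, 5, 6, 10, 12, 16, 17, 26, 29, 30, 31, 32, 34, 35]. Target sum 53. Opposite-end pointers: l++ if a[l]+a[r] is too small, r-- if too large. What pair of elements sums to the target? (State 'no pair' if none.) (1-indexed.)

l=1 r=15: -7+35=28 <53, l++
l=2 r=15: 0+35=35 <53, l++
l=3 r=15: 5+35=40 <53, l++
l=4 r=15: 6+35=41 <53, l++
l=5 r=15: 10+35=45 <53, l++
l=6 r=15: 12+35=47 <53, l++
l=7 r=15: 16+35=51 <53, l++
l=8 r=15: 17+35=52 <53, l++
l=9 r=15: 26+35=61 >53, r--
l=9 r=14: 26+34=60 >53, r--
l=9 r=13: 26+32=58 >53, r--
l=9 r=12: 26+31=57 >53, r--
l=9 r=11: 26+30=56 >53, r--
l=9 r=10: 26+29=55 >53, r--

no pair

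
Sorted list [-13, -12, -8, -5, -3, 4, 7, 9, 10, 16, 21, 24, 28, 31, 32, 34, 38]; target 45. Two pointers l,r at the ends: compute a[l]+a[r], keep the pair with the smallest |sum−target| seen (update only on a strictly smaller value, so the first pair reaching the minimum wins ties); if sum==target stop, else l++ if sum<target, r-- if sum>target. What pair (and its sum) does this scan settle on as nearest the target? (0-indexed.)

pair (7, 38) with sum 45 (|Δ|=0)

l=0 r=16: -13+38=25 d=20 *, l++
l=1 r=16: -12+38=26 d=19 *, l++
l=2 r=16: -8+38=30 d=15 *, l++
l=3 r=16: -5+38=33 d=12 *, l++
l=4 r=16: -3+38=35 d=10 *, l++
l=5 r=16: 4+38=42 d=3 *, l++
l=6 r=16: 7+38=45 d=0 *, stop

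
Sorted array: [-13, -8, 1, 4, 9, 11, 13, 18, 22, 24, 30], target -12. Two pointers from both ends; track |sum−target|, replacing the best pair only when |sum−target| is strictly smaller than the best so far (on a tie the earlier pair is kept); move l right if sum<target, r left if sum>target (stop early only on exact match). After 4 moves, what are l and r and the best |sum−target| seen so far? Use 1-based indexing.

l=1 r=11: -13+30=17 d=29 *, r--
l=1 r=10: -13+24=11 d=23 *, r--
l=1 r=9: -13+22=9 d=21 *, r--
l=1 r=8: -13+18=5 d=17 *, r--

l=1, r=7, best |Δ|=17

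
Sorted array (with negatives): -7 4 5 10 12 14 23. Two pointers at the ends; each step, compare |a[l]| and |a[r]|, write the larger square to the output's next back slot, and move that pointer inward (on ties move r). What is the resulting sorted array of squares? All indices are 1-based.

[16, 25, 49, 100, 144, 196, 529]

l=1 r=7: |-7|<=|23| out[7]=529, r--
l=1 r=6: |-7|<=|14| out[6]=196, r--
l=1 r=5: |-7|<=|12| out[5]=144, r--
l=1 r=4: |-7|<=|10| out[4]=100, r--
l=1 r=3: |-7|>|5| out[3]=49, l++
l=2 r=3: |4|<=|5| out[2]=25, r--
l=2 r=2: |4|<=|4| out[1]=16, r--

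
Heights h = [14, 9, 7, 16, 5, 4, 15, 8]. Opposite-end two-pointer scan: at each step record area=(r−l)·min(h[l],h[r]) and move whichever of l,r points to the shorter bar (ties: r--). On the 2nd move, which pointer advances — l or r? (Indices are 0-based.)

l=0 r=7: min(14,8)*7=56 best=56 *, r--
l=0 r=6: min(14,15)*6=84 best=84 *, l++

l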